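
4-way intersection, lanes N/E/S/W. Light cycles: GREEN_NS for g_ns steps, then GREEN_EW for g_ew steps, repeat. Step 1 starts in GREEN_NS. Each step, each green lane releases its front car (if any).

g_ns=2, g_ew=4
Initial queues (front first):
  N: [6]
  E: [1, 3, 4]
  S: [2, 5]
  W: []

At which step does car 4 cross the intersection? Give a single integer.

Step 1 [NS]: N:car6-GO,E:wait,S:car2-GO,W:wait | queues: N=0 E=3 S=1 W=0
Step 2 [NS]: N:empty,E:wait,S:car5-GO,W:wait | queues: N=0 E=3 S=0 W=0
Step 3 [EW]: N:wait,E:car1-GO,S:wait,W:empty | queues: N=0 E=2 S=0 W=0
Step 4 [EW]: N:wait,E:car3-GO,S:wait,W:empty | queues: N=0 E=1 S=0 W=0
Step 5 [EW]: N:wait,E:car4-GO,S:wait,W:empty | queues: N=0 E=0 S=0 W=0
Car 4 crosses at step 5

5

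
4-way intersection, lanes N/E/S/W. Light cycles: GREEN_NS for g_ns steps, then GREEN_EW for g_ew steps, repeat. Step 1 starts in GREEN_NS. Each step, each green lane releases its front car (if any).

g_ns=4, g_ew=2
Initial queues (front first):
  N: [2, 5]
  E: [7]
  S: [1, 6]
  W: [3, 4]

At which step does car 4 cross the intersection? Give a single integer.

Step 1 [NS]: N:car2-GO,E:wait,S:car1-GO,W:wait | queues: N=1 E=1 S=1 W=2
Step 2 [NS]: N:car5-GO,E:wait,S:car6-GO,W:wait | queues: N=0 E=1 S=0 W=2
Step 3 [NS]: N:empty,E:wait,S:empty,W:wait | queues: N=0 E=1 S=0 W=2
Step 4 [NS]: N:empty,E:wait,S:empty,W:wait | queues: N=0 E=1 S=0 W=2
Step 5 [EW]: N:wait,E:car7-GO,S:wait,W:car3-GO | queues: N=0 E=0 S=0 W=1
Step 6 [EW]: N:wait,E:empty,S:wait,W:car4-GO | queues: N=0 E=0 S=0 W=0
Car 4 crosses at step 6

6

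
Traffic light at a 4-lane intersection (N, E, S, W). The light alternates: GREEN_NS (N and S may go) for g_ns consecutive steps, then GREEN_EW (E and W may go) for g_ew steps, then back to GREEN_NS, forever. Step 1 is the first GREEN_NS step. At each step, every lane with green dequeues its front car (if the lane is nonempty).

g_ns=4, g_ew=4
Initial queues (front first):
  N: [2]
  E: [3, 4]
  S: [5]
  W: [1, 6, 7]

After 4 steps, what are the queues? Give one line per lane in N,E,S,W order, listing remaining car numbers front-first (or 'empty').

Step 1 [NS]: N:car2-GO,E:wait,S:car5-GO,W:wait | queues: N=0 E=2 S=0 W=3
Step 2 [NS]: N:empty,E:wait,S:empty,W:wait | queues: N=0 E=2 S=0 W=3
Step 3 [NS]: N:empty,E:wait,S:empty,W:wait | queues: N=0 E=2 S=0 W=3
Step 4 [NS]: N:empty,E:wait,S:empty,W:wait | queues: N=0 E=2 S=0 W=3

N: empty
E: 3 4
S: empty
W: 1 6 7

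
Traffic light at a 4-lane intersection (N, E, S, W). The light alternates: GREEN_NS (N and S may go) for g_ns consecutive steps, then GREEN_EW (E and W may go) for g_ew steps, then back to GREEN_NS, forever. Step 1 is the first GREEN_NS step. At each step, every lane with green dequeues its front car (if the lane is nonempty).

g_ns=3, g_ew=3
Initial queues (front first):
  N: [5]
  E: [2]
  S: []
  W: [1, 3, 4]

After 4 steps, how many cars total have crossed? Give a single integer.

Step 1 [NS]: N:car5-GO,E:wait,S:empty,W:wait | queues: N=0 E=1 S=0 W=3
Step 2 [NS]: N:empty,E:wait,S:empty,W:wait | queues: N=0 E=1 S=0 W=3
Step 3 [NS]: N:empty,E:wait,S:empty,W:wait | queues: N=0 E=1 S=0 W=3
Step 4 [EW]: N:wait,E:car2-GO,S:wait,W:car1-GO | queues: N=0 E=0 S=0 W=2
Cars crossed by step 4: 3

Answer: 3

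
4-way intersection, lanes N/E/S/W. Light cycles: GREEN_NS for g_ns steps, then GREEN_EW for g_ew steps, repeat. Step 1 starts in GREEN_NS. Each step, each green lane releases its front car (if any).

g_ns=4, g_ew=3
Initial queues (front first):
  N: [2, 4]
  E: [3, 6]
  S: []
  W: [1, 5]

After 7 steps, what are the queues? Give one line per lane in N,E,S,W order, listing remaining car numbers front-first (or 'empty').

Step 1 [NS]: N:car2-GO,E:wait,S:empty,W:wait | queues: N=1 E=2 S=0 W=2
Step 2 [NS]: N:car4-GO,E:wait,S:empty,W:wait | queues: N=0 E=2 S=0 W=2
Step 3 [NS]: N:empty,E:wait,S:empty,W:wait | queues: N=0 E=2 S=0 W=2
Step 4 [NS]: N:empty,E:wait,S:empty,W:wait | queues: N=0 E=2 S=0 W=2
Step 5 [EW]: N:wait,E:car3-GO,S:wait,W:car1-GO | queues: N=0 E=1 S=0 W=1
Step 6 [EW]: N:wait,E:car6-GO,S:wait,W:car5-GO | queues: N=0 E=0 S=0 W=0

N: empty
E: empty
S: empty
W: empty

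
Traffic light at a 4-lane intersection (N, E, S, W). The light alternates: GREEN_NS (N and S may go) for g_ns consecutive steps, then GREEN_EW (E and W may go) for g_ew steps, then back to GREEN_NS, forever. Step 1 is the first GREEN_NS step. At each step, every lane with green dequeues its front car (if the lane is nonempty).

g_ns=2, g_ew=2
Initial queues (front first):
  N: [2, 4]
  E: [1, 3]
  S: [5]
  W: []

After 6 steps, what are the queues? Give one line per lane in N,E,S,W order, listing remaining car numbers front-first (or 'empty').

Step 1 [NS]: N:car2-GO,E:wait,S:car5-GO,W:wait | queues: N=1 E=2 S=0 W=0
Step 2 [NS]: N:car4-GO,E:wait,S:empty,W:wait | queues: N=0 E=2 S=0 W=0
Step 3 [EW]: N:wait,E:car1-GO,S:wait,W:empty | queues: N=0 E=1 S=0 W=0
Step 4 [EW]: N:wait,E:car3-GO,S:wait,W:empty | queues: N=0 E=0 S=0 W=0

N: empty
E: empty
S: empty
W: empty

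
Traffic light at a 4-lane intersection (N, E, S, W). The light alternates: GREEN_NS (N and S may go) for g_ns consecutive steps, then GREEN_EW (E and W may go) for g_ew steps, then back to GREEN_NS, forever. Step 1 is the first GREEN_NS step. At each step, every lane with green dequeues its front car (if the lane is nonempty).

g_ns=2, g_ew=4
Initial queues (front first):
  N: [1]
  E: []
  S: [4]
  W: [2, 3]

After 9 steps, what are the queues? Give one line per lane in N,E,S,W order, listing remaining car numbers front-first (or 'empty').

Step 1 [NS]: N:car1-GO,E:wait,S:car4-GO,W:wait | queues: N=0 E=0 S=0 W=2
Step 2 [NS]: N:empty,E:wait,S:empty,W:wait | queues: N=0 E=0 S=0 W=2
Step 3 [EW]: N:wait,E:empty,S:wait,W:car2-GO | queues: N=0 E=0 S=0 W=1
Step 4 [EW]: N:wait,E:empty,S:wait,W:car3-GO | queues: N=0 E=0 S=0 W=0

N: empty
E: empty
S: empty
W: empty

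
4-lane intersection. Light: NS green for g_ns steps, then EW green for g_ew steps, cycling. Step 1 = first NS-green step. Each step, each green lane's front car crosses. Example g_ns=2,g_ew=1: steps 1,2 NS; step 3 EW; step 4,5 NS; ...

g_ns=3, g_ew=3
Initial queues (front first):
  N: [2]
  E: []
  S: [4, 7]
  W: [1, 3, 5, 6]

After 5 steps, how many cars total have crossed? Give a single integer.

Answer: 5

Derivation:
Step 1 [NS]: N:car2-GO,E:wait,S:car4-GO,W:wait | queues: N=0 E=0 S=1 W=4
Step 2 [NS]: N:empty,E:wait,S:car7-GO,W:wait | queues: N=0 E=0 S=0 W=4
Step 3 [NS]: N:empty,E:wait,S:empty,W:wait | queues: N=0 E=0 S=0 W=4
Step 4 [EW]: N:wait,E:empty,S:wait,W:car1-GO | queues: N=0 E=0 S=0 W=3
Step 5 [EW]: N:wait,E:empty,S:wait,W:car3-GO | queues: N=0 E=0 S=0 W=2
Cars crossed by step 5: 5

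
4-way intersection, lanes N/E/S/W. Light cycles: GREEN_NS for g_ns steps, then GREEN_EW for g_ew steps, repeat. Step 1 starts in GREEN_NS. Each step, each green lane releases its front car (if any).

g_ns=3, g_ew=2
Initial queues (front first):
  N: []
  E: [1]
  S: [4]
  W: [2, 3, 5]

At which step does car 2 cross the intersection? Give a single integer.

Step 1 [NS]: N:empty,E:wait,S:car4-GO,W:wait | queues: N=0 E=1 S=0 W=3
Step 2 [NS]: N:empty,E:wait,S:empty,W:wait | queues: N=0 E=1 S=0 W=3
Step 3 [NS]: N:empty,E:wait,S:empty,W:wait | queues: N=0 E=1 S=0 W=3
Step 4 [EW]: N:wait,E:car1-GO,S:wait,W:car2-GO | queues: N=0 E=0 S=0 W=2
Step 5 [EW]: N:wait,E:empty,S:wait,W:car3-GO | queues: N=0 E=0 S=0 W=1
Step 6 [NS]: N:empty,E:wait,S:empty,W:wait | queues: N=0 E=0 S=0 W=1
Step 7 [NS]: N:empty,E:wait,S:empty,W:wait | queues: N=0 E=0 S=0 W=1
Step 8 [NS]: N:empty,E:wait,S:empty,W:wait | queues: N=0 E=0 S=0 W=1
Step 9 [EW]: N:wait,E:empty,S:wait,W:car5-GO | queues: N=0 E=0 S=0 W=0
Car 2 crosses at step 4

4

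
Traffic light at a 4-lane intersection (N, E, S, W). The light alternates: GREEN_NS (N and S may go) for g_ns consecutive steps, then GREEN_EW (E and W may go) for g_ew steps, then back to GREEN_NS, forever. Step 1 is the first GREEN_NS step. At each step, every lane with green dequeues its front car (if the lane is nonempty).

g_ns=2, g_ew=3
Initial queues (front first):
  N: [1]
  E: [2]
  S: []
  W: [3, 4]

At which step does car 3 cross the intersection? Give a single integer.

Step 1 [NS]: N:car1-GO,E:wait,S:empty,W:wait | queues: N=0 E=1 S=0 W=2
Step 2 [NS]: N:empty,E:wait,S:empty,W:wait | queues: N=0 E=1 S=0 W=2
Step 3 [EW]: N:wait,E:car2-GO,S:wait,W:car3-GO | queues: N=0 E=0 S=0 W=1
Step 4 [EW]: N:wait,E:empty,S:wait,W:car4-GO | queues: N=0 E=0 S=0 W=0
Car 3 crosses at step 3

3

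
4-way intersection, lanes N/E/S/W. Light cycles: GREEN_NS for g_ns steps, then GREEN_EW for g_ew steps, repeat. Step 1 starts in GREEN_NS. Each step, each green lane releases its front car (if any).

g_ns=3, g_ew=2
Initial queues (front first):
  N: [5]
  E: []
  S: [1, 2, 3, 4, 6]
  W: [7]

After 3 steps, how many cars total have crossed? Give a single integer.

Answer: 4

Derivation:
Step 1 [NS]: N:car5-GO,E:wait,S:car1-GO,W:wait | queues: N=0 E=0 S=4 W=1
Step 2 [NS]: N:empty,E:wait,S:car2-GO,W:wait | queues: N=0 E=0 S=3 W=1
Step 3 [NS]: N:empty,E:wait,S:car3-GO,W:wait | queues: N=0 E=0 S=2 W=1
Cars crossed by step 3: 4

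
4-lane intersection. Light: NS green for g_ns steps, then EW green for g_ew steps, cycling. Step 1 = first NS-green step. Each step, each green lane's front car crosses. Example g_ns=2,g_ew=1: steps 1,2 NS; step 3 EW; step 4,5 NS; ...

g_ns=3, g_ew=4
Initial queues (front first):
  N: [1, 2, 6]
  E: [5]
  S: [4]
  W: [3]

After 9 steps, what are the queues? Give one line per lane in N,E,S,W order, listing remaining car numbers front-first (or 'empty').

Step 1 [NS]: N:car1-GO,E:wait,S:car4-GO,W:wait | queues: N=2 E=1 S=0 W=1
Step 2 [NS]: N:car2-GO,E:wait,S:empty,W:wait | queues: N=1 E=1 S=0 W=1
Step 3 [NS]: N:car6-GO,E:wait,S:empty,W:wait | queues: N=0 E=1 S=0 W=1
Step 4 [EW]: N:wait,E:car5-GO,S:wait,W:car3-GO | queues: N=0 E=0 S=0 W=0

N: empty
E: empty
S: empty
W: empty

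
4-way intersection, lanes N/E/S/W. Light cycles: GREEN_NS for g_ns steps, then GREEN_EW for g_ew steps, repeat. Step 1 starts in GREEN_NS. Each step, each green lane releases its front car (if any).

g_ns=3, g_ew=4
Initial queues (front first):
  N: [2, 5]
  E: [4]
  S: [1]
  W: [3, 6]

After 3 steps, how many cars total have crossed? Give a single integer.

Answer: 3

Derivation:
Step 1 [NS]: N:car2-GO,E:wait,S:car1-GO,W:wait | queues: N=1 E=1 S=0 W=2
Step 2 [NS]: N:car5-GO,E:wait,S:empty,W:wait | queues: N=0 E=1 S=0 W=2
Step 3 [NS]: N:empty,E:wait,S:empty,W:wait | queues: N=0 E=1 S=0 W=2
Cars crossed by step 3: 3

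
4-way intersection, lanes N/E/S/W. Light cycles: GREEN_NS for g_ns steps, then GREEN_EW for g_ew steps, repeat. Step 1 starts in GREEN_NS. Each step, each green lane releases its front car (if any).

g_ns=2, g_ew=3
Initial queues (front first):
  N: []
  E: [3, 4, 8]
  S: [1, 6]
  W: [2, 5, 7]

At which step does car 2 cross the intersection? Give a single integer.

Step 1 [NS]: N:empty,E:wait,S:car1-GO,W:wait | queues: N=0 E=3 S=1 W=3
Step 2 [NS]: N:empty,E:wait,S:car6-GO,W:wait | queues: N=0 E=3 S=0 W=3
Step 3 [EW]: N:wait,E:car3-GO,S:wait,W:car2-GO | queues: N=0 E=2 S=0 W=2
Step 4 [EW]: N:wait,E:car4-GO,S:wait,W:car5-GO | queues: N=0 E=1 S=0 W=1
Step 5 [EW]: N:wait,E:car8-GO,S:wait,W:car7-GO | queues: N=0 E=0 S=0 W=0
Car 2 crosses at step 3

3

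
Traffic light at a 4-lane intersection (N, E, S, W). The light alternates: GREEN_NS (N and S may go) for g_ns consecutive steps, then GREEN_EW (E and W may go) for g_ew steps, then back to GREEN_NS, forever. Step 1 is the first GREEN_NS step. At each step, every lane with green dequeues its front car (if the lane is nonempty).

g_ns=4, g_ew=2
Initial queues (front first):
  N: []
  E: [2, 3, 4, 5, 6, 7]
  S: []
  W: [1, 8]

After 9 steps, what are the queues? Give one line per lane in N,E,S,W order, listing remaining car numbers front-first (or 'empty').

Step 1 [NS]: N:empty,E:wait,S:empty,W:wait | queues: N=0 E=6 S=0 W=2
Step 2 [NS]: N:empty,E:wait,S:empty,W:wait | queues: N=0 E=6 S=0 W=2
Step 3 [NS]: N:empty,E:wait,S:empty,W:wait | queues: N=0 E=6 S=0 W=2
Step 4 [NS]: N:empty,E:wait,S:empty,W:wait | queues: N=0 E=6 S=0 W=2
Step 5 [EW]: N:wait,E:car2-GO,S:wait,W:car1-GO | queues: N=0 E=5 S=0 W=1
Step 6 [EW]: N:wait,E:car3-GO,S:wait,W:car8-GO | queues: N=0 E=4 S=0 W=0
Step 7 [NS]: N:empty,E:wait,S:empty,W:wait | queues: N=0 E=4 S=0 W=0
Step 8 [NS]: N:empty,E:wait,S:empty,W:wait | queues: N=0 E=4 S=0 W=0
Step 9 [NS]: N:empty,E:wait,S:empty,W:wait | queues: N=0 E=4 S=0 W=0

N: empty
E: 4 5 6 7
S: empty
W: empty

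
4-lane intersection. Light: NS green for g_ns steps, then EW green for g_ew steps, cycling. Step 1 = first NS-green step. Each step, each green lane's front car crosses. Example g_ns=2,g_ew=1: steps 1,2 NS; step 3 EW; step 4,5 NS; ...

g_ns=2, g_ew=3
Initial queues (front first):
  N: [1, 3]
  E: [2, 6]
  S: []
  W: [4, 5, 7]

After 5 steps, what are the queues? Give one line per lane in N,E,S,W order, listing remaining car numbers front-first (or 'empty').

Step 1 [NS]: N:car1-GO,E:wait,S:empty,W:wait | queues: N=1 E=2 S=0 W=3
Step 2 [NS]: N:car3-GO,E:wait,S:empty,W:wait | queues: N=0 E=2 S=0 W=3
Step 3 [EW]: N:wait,E:car2-GO,S:wait,W:car4-GO | queues: N=0 E=1 S=0 W=2
Step 4 [EW]: N:wait,E:car6-GO,S:wait,W:car5-GO | queues: N=0 E=0 S=0 W=1
Step 5 [EW]: N:wait,E:empty,S:wait,W:car7-GO | queues: N=0 E=0 S=0 W=0

N: empty
E: empty
S: empty
W: empty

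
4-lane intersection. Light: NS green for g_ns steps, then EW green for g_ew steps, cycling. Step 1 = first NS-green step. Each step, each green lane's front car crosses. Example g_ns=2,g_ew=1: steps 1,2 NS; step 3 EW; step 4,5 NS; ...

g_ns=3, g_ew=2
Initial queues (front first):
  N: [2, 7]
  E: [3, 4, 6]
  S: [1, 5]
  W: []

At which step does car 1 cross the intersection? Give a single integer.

Step 1 [NS]: N:car2-GO,E:wait,S:car1-GO,W:wait | queues: N=1 E=3 S=1 W=0
Step 2 [NS]: N:car7-GO,E:wait,S:car5-GO,W:wait | queues: N=0 E=3 S=0 W=0
Step 3 [NS]: N:empty,E:wait,S:empty,W:wait | queues: N=0 E=3 S=0 W=0
Step 4 [EW]: N:wait,E:car3-GO,S:wait,W:empty | queues: N=0 E=2 S=0 W=0
Step 5 [EW]: N:wait,E:car4-GO,S:wait,W:empty | queues: N=0 E=1 S=0 W=0
Step 6 [NS]: N:empty,E:wait,S:empty,W:wait | queues: N=0 E=1 S=0 W=0
Step 7 [NS]: N:empty,E:wait,S:empty,W:wait | queues: N=0 E=1 S=0 W=0
Step 8 [NS]: N:empty,E:wait,S:empty,W:wait | queues: N=0 E=1 S=0 W=0
Step 9 [EW]: N:wait,E:car6-GO,S:wait,W:empty | queues: N=0 E=0 S=0 W=0
Car 1 crosses at step 1

1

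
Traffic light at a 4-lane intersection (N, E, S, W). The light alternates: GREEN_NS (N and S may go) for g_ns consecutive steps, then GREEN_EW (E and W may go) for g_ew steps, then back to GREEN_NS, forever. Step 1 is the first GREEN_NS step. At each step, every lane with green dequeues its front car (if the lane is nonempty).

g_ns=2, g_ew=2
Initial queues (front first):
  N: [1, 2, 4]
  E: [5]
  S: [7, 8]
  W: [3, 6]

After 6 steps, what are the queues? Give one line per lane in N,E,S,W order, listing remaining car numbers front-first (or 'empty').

Step 1 [NS]: N:car1-GO,E:wait,S:car7-GO,W:wait | queues: N=2 E=1 S=1 W=2
Step 2 [NS]: N:car2-GO,E:wait,S:car8-GO,W:wait | queues: N=1 E=1 S=0 W=2
Step 3 [EW]: N:wait,E:car5-GO,S:wait,W:car3-GO | queues: N=1 E=0 S=0 W=1
Step 4 [EW]: N:wait,E:empty,S:wait,W:car6-GO | queues: N=1 E=0 S=0 W=0
Step 5 [NS]: N:car4-GO,E:wait,S:empty,W:wait | queues: N=0 E=0 S=0 W=0

N: empty
E: empty
S: empty
W: empty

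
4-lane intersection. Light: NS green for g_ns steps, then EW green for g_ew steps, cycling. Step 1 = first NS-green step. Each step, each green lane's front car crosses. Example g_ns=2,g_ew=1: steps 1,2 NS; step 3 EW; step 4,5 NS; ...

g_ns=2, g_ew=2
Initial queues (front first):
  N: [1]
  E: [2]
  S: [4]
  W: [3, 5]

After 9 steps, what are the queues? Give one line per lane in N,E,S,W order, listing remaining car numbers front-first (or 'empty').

Step 1 [NS]: N:car1-GO,E:wait,S:car4-GO,W:wait | queues: N=0 E=1 S=0 W=2
Step 2 [NS]: N:empty,E:wait,S:empty,W:wait | queues: N=0 E=1 S=0 W=2
Step 3 [EW]: N:wait,E:car2-GO,S:wait,W:car3-GO | queues: N=0 E=0 S=0 W=1
Step 4 [EW]: N:wait,E:empty,S:wait,W:car5-GO | queues: N=0 E=0 S=0 W=0

N: empty
E: empty
S: empty
W: empty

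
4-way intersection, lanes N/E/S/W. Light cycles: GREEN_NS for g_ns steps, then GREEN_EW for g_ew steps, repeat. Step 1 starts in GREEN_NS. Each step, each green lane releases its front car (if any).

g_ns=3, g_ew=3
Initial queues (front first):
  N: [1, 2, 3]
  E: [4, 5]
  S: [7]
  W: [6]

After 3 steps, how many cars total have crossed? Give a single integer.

Step 1 [NS]: N:car1-GO,E:wait,S:car7-GO,W:wait | queues: N=2 E=2 S=0 W=1
Step 2 [NS]: N:car2-GO,E:wait,S:empty,W:wait | queues: N=1 E=2 S=0 W=1
Step 3 [NS]: N:car3-GO,E:wait,S:empty,W:wait | queues: N=0 E=2 S=0 W=1
Cars crossed by step 3: 4

Answer: 4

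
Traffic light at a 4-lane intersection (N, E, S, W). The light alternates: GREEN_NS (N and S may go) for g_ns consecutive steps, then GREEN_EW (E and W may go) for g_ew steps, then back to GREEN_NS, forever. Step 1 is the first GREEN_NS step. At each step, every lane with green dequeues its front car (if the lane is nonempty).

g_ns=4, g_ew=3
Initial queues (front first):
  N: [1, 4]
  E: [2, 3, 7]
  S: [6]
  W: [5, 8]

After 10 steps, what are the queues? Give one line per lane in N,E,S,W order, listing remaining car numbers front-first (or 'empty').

Step 1 [NS]: N:car1-GO,E:wait,S:car6-GO,W:wait | queues: N=1 E=3 S=0 W=2
Step 2 [NS]: N:car4-GO,E:wait,S:empty,W:wait | queues: N=0 E=3 S=0 W=2
Step 3 [NS]: N:empty,E:wait,S:empty,W:wait | queues: N=0 E=3 S=0 W=2
Step 4 [NS]: N:empty,E:wait,S:empty,W:wait | queues: N=0 E=3 S=0 W=2
Step 5 [EW]: N:wait,E:car2-GO,S:wait,W:car5-GO | queues: N=0 E=2 S=0 W=1
Step 6 [EW]: N:wait,E:car3-GO,S:wait,W:car8-GO | queues: N=0 E=1 S=0 W=0
Step 7 [EW]: N:wait,E:car7-GO,S:wait,W:empty | queues: N=0 E=0 S=0 W=0

N: empty
E: empty
S: empty
W: empty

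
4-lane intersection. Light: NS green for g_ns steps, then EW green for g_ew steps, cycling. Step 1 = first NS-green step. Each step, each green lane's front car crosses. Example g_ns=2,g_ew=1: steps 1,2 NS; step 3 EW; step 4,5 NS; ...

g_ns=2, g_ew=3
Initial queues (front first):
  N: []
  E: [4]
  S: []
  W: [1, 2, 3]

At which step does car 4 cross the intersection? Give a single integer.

Step 1 [NS]: N:empty,E:wait,S:empty,W:wait | queues: N=0 E=1 S=0 W=3
Step 2 [NS]: N:empty,E:wait,S:empty,W:wait | queues: N=0 E=1 S=0 W=3
Step 3 [EW]: N:wait,E:car4-GO,S:wait,W:car1-GO | queues: N=0 E=0 S=0 W=2
Step 4 [EW]: N:wait,E:empty,S:wait,W:car2-GO | queues: N=0 E=0 S=0 W=1
Step 5 [EW]: N:wait,E:empty,S:wait,W:car3-GO | queues: N=0 E=0 S=0 W=0
Car 4 crosses at step 3

3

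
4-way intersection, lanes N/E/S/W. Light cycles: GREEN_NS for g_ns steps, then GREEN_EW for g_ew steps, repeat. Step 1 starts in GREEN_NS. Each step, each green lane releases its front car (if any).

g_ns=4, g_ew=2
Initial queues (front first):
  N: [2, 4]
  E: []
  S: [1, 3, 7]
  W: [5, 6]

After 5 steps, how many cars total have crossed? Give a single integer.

Answer: 6

Derivation:
Step 1 [NS]: N:car2-GO,E:wait,S:car1-GO,W:wait | queues: N=1 E=0 S=2 W=2
Step 2 [NS]: N:car4-GO,E:wait,S:car3-GO,W:wait | queues: N=0 E=0 S=1 W=2
Step 3 [NS]: N:empty,E:wait,S:car7-GO,W:wait | queues: N=0 E=0 S=0 W=2
Step 4 [NS]: N:empty,E:wait,S:empty,W:wait | queues: N=0 E=0 S=0 W=2
Step 5 [EW]: N:wait,E:empty,S:wait,W:car5-GO | queues: N=0 E=0 S=0 W=1
Cars crossed by step 5: 6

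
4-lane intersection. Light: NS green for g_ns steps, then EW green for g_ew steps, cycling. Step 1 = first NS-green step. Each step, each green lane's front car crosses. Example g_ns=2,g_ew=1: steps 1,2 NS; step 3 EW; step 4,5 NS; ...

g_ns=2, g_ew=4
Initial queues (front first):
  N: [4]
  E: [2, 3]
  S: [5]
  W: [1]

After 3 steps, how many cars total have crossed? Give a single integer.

Step 1 [NS]: N:car4-GO,E:wait,S:car5-GO,W:wait | queues: N=0 E=2 S=0 W=1
Step 2 [NS]: N:empty,E:wait,S:empty,W:wait | queues: N=0 E=2 S=0 W=1
Step 3 [EW]: N:wait,E:car2-GO,S:wait,W:car1-GO | queues: N=0 E=1 S=0 W=0
Cars crossed by step 3: 4

Answer: 4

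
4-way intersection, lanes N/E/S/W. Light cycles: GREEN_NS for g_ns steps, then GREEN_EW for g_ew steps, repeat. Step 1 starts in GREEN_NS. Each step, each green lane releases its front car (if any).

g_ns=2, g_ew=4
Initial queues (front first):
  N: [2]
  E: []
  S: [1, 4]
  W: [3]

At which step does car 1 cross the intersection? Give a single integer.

Step 1 [NS]: N:car2-GO,E:wait,S:car1-GO,W:wait | queues: N=0 E=0 S=1 W=1
Step 2 [NS]: N:empty,E:wait,S:car4-GO,W:wait | queues: N=0 E=0 S=0 W=1
Step 3 [EW]: N:wait,E:empty,S:wait,W:car3-GO | queues: N=0 E=0 S=0 W=0
Car 1 crosses at step 1

1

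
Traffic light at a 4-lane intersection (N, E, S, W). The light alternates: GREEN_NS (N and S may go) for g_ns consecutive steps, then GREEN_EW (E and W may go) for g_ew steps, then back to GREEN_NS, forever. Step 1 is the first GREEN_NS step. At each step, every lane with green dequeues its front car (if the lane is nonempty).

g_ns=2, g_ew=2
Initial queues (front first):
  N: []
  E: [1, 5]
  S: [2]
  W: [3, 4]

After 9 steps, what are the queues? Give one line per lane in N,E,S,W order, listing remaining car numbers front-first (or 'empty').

Step 1 [NS]: N:empty,E:wait,S:car2-GO,W:wait | queues: N=0 E=2 S=0 W=2
Step 2 [NS]: N:empty,E:wait,S:empty,W:wait | queues: N=0 E=2 S=0 W=2
Step 3 [EW]: N:wait,E:car1-GO,S:wait,W:car3-GO | queues: N=0 E=1 S=0 W=1
Step 4 [EW]: N:wait,E:car5-GO,S:wait,W:car4-GO | queues: N=0 E=0 S=0 W=0

N: empty
E: empty
S: empty
W: empty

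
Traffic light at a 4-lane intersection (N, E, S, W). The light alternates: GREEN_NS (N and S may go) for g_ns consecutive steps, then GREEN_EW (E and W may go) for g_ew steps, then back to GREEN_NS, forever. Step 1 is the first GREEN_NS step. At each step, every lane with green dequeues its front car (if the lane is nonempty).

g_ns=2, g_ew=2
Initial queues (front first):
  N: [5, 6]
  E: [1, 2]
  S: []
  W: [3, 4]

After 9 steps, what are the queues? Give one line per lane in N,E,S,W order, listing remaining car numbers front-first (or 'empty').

Step 1 [NS]: N:car5-GO,E:wait,S:empty,W:wait | queues: N=1 E=2 S=0 W=2
Step 2 [NS]: N:car6-GO,E:wait,S:empty,W:wait | queues: N=0 E=2 S=0 W=2
Step 3 [EW]: N:wait,E:car1-GO,S:wait,W:car3-GO | queues: N=0 E=1 S=0 W=1
Step 4 [EW]: N:wait,E:car2-GO,S:wait,W:car4-GO | queues: N=0 E=0 S=0 W=0

N: empty
E: empty
S: empty
W: empty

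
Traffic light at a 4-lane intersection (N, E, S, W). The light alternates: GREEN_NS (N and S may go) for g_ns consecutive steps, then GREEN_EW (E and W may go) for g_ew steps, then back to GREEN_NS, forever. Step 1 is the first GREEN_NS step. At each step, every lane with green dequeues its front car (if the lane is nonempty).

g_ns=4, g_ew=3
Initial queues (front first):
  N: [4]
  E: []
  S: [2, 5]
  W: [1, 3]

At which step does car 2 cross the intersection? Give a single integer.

Step 1 [NS]: N:car4-GO,E:wait,S:car2-GO,W:wait | queues: N=0 E=0 S=1 W=2
Step 2 [NS]: N:empty,E:wait,S:car5-GO,W:wait | queues: N=0 E=0 S=0 W=2
Step 3 [NS]: N:empty,E:wait,S:empty,W:wait | queues: N=0 E=0 S=0 W=2
Step 4 [NS]: N:empty,E:wait,S:empty,W:wait | queues: N=0 E=0 S=0 W=2
Step 5 [EW]: N:wait,E:empty,S:wait,W:car1-GO | queues: N=0 E=0 S=0 W=1
Step 6 [EW]: N:wait,E:empty,S:wait,W:car3-GO | queues: N=0 E=0 S=0 W=0
Car 2 crosses at step 1

1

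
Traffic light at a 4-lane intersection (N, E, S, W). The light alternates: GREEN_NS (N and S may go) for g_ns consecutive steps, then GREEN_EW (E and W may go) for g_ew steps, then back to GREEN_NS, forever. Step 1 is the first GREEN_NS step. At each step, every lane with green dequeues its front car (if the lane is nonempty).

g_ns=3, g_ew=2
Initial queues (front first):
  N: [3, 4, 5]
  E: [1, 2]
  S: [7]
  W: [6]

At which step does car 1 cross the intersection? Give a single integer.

Step 1 [NS]: N:car3-GO,E:wait,S:car7-GO,W:wait | queues: N=2 E=2 S=0 W=1
Step 2 [NS]: N:car4-GO,E:wait,S:empty,W:wait | queues: N=1 E=2 S=0 W=1
Step 3 [NS]: N:car5-GO,E:wait,S:empty,W:wait | queues: N=0 E=2 S=0 W=1
Step 4 [EW]: N:wait,E:car1-GO,S:wait,W:car6-GO | queues: N=0 E=1 S=0 W=0
Step 5 [EW]: N:wait,E:car2-GO,S:wait,W:empty | queues: N=0 E=0 S=0 W=0
Car 1 crosses at step 4

4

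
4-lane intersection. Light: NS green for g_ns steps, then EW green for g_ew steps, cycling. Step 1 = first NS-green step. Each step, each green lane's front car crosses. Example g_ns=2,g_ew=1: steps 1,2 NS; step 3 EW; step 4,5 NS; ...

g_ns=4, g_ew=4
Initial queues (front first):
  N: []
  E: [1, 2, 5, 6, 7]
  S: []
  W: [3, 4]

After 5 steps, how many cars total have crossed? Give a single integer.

Answer: 2

Derivation:
Step 1 [NS]: N:empty,E:wait,S:empty,W:wait | queues: N=0 E=5 S=0 W=2
Step 2 [NS]: N:empty,E:wait,S:empty,W:wait | queues: N=0 E=5 S=0 W=2
Step 3 [NS]: N:empty,E:wait,S:empty,W:wait | queues: N=0 E=5 S=0 W=2
Step 4 [NS]: N:empty,E:wait,S:empty,W:wait | queues: N=0 E=5 S=0 W=2
Step 5 [EW]: N:wait,E:car1-GO,S:wait,W:car3-GO | queues: N=0 E=4 S=0 W=1
Cars crossed by step 5: 2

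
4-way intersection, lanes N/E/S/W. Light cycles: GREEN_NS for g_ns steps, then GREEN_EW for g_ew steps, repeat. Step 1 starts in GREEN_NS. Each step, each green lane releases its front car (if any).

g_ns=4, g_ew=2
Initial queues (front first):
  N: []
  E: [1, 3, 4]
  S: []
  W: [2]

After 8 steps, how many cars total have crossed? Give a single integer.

Step 1 [NS]: N:empty,E:wait,S:empty,W:wait | queues: N=0 E=3 S=0 W=1
Step 2 [NS]: N:empty,E:wait,S:empty,W:wait | queues: N=0 E=3 S=0 W=1
Step 3 [NS]: N:empty,E:wait,S:empty,W:wait | queues: N=0 E=3 S=0 W=1
Step 4 [NS]: N:empty,E:wait,S:empty,W:wait | queues: N=0 E=3 S=0 W=1
Step 5 [EW]: N:wait,E:car1-GO,S:wait,W:car2-GO | queues: N=0 E=2 S=0 W=0
Step 6 [EW]: N:wait,E:car3-GO,S:wait,W:empty | queues: N=0 E=1 S=0 W=0
Step 7 [NS]: N:empty,E:wait,S:empty,W:wait | queues: N=0 E=1 S=0 W=0
Step 8 [NS]: N:empty,E:wait,S:empty,W:wait | queues: N=0 E=1 S=0 W=0
Cars crossed by step 8: 3

Answer: 3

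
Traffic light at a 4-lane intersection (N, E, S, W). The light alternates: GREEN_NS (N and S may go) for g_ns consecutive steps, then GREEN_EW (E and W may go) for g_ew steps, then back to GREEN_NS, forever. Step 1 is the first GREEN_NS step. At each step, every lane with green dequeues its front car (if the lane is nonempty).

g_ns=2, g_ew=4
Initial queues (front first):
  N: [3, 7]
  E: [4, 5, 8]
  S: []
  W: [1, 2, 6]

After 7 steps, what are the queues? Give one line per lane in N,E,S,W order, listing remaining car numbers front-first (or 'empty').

Step 1 [NS]: N:car3-GO,E:wait,S:empty,W:wait | queues: N=1 E=3 S=0 W=3
Step 2 [NS]: N:car7-GO,E:wait,S:empty,W:wait | queues: N=0 E=3 S=0 W=3
Step 3 [EW]: N:wait,E:car4-GO,S:wait,W:car1-GO | queues: N=0 E=2 S=0 W=2
Step 4 [EW]: N:wait,E:car5-GO,S:wait,W:car2-GO | queues: N=0 E=1 S=0 W=1
Step 5 [EW]: N:wait,E:car8-GO,S:wait,W:car6-GO | queues: N=0 E=0 S=0 W=0

N: empty
E: empty
S: empty
W: empty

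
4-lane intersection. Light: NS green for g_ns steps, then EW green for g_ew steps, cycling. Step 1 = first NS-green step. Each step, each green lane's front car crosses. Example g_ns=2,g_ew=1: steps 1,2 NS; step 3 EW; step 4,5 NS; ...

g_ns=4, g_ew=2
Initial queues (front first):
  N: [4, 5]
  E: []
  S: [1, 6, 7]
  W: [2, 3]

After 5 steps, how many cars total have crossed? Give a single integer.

Step 1 [NS]: N:car4-GO,E:wait,S:car1-GO,W:wait | queues: N=1 E=0 S=2 W=2
Step 2 [NS]: N:car5-GO,E:wait,S:car6-GO,W:wait | queues: N=0 E=0 S=1 W=2
Step 3 [NS]: N:empty,E:wait,S:car7-GO,W:wait | queues: N=0 E=0 S=0 W=2
Step 4 [NS]: N:empty,E:wait,S:empty,W:wait | queues: N=0 E=0 S=0 W=2
Step 5 [EW]: N:wait,E:empty,S:wait,W:car2-GO | queues: N=0 E=0 S=0 W=1
Cars crossed by step 5: 6

Answer: 6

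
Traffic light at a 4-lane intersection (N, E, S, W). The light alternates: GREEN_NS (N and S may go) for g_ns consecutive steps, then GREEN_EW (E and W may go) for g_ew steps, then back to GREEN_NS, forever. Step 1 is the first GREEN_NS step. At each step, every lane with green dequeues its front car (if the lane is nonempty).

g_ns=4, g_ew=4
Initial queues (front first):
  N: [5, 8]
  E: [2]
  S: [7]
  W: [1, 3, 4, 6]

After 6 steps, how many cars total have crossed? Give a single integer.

Step 1 [NS]: N:car5-GO,E:wait,S:car7-GO,W:wait | queues: N=1 E=1 S=0 W=4
Step 2 [NS]: N:car8-GO,E:wait,S:empty,W:wait | queues: N=0 E=1 S=0 W=4
Step 3 [NS]: N:empty,E:wait,S:empty,W:wait | queues: N=0 E=1 S=0 W=4
Step 4 [NS]: N:empty,E:wait,S:empty,W:wait | queues: N=0 E=1 S=0 W=4
Step 5 [EW]: N:wait,E:car2-GO,S:wait,W:car1-GO | queues: N=0 E=0 S=0 W=3
Step 6 [EW]: N:wait,E:empty,S:wait,W:car3-GO | queues: N=0 E=0 S=0 W=2
Cars crossed by step 6: 6

Answer: 6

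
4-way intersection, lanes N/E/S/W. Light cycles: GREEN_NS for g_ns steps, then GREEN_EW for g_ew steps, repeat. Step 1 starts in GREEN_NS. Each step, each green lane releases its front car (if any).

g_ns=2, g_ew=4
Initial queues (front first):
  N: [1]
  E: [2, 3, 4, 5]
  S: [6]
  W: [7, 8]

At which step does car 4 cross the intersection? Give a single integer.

Step 1 [NS]: N:car1-GO,E:wait,S:car6-GO,W:wait | queues: N=0 E=4 S=0 W=2
Step 2 [NS]: N:empty,E:wait,S:empty,W:wait | queues: N=0 E=4 S=0 W=2
Step 3 [EW]: N:wait,E:car2-GO,S:wait,W:car7-GO | queues: N=0 E=3 S=0 W=1
Step 4 [EW]: N:wait,E:car3-GO,S:wait,W:car8-GO | queues: N=0 E=2 S=0 W=0
Step 5 [EW]: N:wait,E:car4-GO,S:wait,W:empty | queues: N=0 E=1 S=0 W=0
Step 6 [EW]: N:wait,E:car5-GO,S:wait,W:empty | queues: N=0 E=0 S=0 W=0
Car 4 crosses at step 5

5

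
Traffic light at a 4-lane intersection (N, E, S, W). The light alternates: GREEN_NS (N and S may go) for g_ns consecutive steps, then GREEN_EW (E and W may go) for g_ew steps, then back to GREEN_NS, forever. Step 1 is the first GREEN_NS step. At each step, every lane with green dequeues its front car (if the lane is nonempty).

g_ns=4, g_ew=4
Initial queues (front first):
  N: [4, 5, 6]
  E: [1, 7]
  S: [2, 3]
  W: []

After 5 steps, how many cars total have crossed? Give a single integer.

Answer: 6

Derivation:
Step 1 [NS]: N:car4-GO,E:wait,S:car2-GO,W:wait | queues: N=2 E=2 S=1 W=0
Step 2 [NS]: N:car5-GO,E:wait,S:car3-GO,W:wait | queues: N=1 E=2 S=0 W=0
Step 3 [NS]: N:car6-GO,E:wait,S:empty,W:wait | queues: N=0 E=2 S=0 W=0
Step 4 [NS]: N:empty,E:wait,S:empty,W:wait | queues: N=0 E=2 S=0 W=0
Step 5 [EW]: N:wait,E:car1-GO,S:wait,W:empty | queues: N=0 E=1 S=0 W=0
Cars crossed by step 5: 6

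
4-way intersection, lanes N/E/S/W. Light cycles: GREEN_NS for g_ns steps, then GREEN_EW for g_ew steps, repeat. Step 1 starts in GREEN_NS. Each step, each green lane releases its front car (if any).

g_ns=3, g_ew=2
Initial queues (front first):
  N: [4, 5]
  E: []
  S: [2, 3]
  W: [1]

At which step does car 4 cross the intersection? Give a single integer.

Step 1 [NS]: N:car4-GO,E:wait,S:car2-GO,W:wait | queues: N=1 E=0 S=1 W=1
Step 2 [NS]: N:car5-GO,E:wait,S:car3-GO,W:wait | queues: N=0 E=0 S=0 W=1
Step 3 [NS]: N:empty,E:wait,S:empty,W:wait | queues: N=0 E=0 S=0 W=1
Step 4 [EW]: N:wait,E:empty,S:wait,W:car1-GO | queues: N=0 E=0 S=0 W=0
Car 4 crosses at step 1

1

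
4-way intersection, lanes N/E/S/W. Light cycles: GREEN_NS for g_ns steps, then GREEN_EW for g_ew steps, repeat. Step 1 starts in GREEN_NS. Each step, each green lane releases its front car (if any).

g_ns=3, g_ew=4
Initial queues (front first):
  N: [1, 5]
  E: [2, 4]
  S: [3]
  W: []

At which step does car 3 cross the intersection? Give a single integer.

Step 1 [NS]: N:car1-GO,E:wait,S:car3-GO,W:wait | queues: N=1 E=2 S=0 W=0
Step 2 [NS]: N:car5-GO,E:wait,S:empty,W:wait | queues: N=0 E=2 S=0 W=0
Step 3 [NS]: N:empty,E:wait,S:empty,W:wait | queues: N=0 E=2 S=0 W=0
Step 4 [EW]: N:wait,E:car2-GO,S:wait,W:empty | queues: N=0 E=1 S=0 W=0
Step 5 [EW]: N:wait,E:car4-GO,S:wait,W:empty | queues: N=0 E=0 S=0 W=0
Car 3 crosses at step 1

1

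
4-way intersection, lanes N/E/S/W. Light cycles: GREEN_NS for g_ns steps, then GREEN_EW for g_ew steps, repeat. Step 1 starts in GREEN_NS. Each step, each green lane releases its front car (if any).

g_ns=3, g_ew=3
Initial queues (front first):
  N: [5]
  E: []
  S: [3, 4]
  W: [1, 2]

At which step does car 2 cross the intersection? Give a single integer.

Step 1 [NS]: N:car5-GO,E:wait,S:car3-GO,W:wait | queues: N=0 E=0 S=1 W=2
Step 2 [NS]: N:empty,E:wait,S:car4-GO,W:wait | queues: N=0 E=0 S=0 W=2
Step 3 [NS]: N:empty,E:wait,S:empty,W:wait | queues: N=0 E=0 S=0 W=2
Step 4 [EW]: N:wait,E:empty,S:wait,W:car1-GO | queues: N=0 E=0 S=0 W=1
Step 5 [EW]: N:wait,E:empty,S:wait,W:car2-GO | queues: N=0 E=0 S=0 W=0
Car 2 crosses at step 5

5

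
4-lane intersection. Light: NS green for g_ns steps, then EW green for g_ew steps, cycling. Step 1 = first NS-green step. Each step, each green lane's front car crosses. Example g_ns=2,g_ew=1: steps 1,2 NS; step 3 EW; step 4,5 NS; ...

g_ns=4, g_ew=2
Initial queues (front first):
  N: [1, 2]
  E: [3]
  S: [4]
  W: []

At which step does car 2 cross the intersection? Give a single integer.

Step 1 [NS]: N:car1-GO,E:wait,S:car4-GO,W:wait | queues: N=1 E=1 S=0 W=0
Step 2 [NS]: N:car2-GO,E:wait,S:empty,W:wait | queues: N=0 E=1 S=0 W=0
Step 3 [NS]: N:empty,E:wait,S:empty,W:wait | queues: N=0 E=1 S=0 W=0
Step 4 [NS]: N:empty,E:wait,S:empty,W:wait | queues: N=0 E=1 S=0 W=0
Step 5 [EW]: N:wait,E:car3-GO,S:wait,W:empty | queues: N=0 E=0 S=0 W=0
Car 2 crosses at step 2

2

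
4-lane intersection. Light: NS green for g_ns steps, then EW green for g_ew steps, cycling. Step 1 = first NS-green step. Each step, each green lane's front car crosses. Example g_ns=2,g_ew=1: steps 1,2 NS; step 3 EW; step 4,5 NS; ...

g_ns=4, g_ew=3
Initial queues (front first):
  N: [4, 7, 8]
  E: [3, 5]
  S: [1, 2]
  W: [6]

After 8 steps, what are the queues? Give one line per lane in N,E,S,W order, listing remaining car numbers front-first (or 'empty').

Step 1 [NS]: N:car4-GO,E:wait,S:car1-GO,W:wait | queues: N=2 E=2 S=1 W=1
Step 2 [NS]: N:car7-GO,E:wait,S:car2-GO,W:wait | queues: N=1 E=2 S=0 W=1
Step 3 [NS]: N:car8-GO,E:wait,S:empty,W:wait | queues: N=0 E=2 S=0 W=1
Step 4 [NS]: N:empty,E:wait,S:empty,W:wait | queues: N=0 E=2 S=0 W=1
Step 5 [EW]: N:wait,E:car3-GO,S:wait,W:car6-GO | queues: N=0 E=1 S=0 W=0
Step 6 [EW]: N:wait,E:car5-GO,S:wait,W:empty | queues: N=0 E=0 S=0 W=0

N: empty
E: empty
S: empty
W: empty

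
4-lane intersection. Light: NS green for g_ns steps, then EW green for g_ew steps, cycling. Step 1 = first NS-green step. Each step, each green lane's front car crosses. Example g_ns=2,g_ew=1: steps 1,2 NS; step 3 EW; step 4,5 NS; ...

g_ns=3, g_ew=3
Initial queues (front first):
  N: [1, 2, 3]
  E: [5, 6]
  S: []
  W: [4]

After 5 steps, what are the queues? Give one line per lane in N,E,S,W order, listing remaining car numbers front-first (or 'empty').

Step 1 [NS]: N:car1-GO,E:wait,S:empty,W:wait | queues: N=2 E=2 S=0 W=1
Step 2 [NS]: N:car2-GO,E:wait,S:empty,W:wait | queues: N=1 E=2 S=0 W=1
Step 3 [NS]: N:car3-GO,E:wait,S:empty,W:wait | queues: N=0 E=2 S=0 W=1
Step 4 [EW]: N:wait,E:car5-GO,S:wait,W:car4-GO | queues: N=0 E=1 S=0 W=0
Step 5 [EW]: N:wait,E:car6-GO,S:wait,W:empty | queues: N=0 E=0 S=0 W=0

N: empty
E: empty
S: empty
W: empty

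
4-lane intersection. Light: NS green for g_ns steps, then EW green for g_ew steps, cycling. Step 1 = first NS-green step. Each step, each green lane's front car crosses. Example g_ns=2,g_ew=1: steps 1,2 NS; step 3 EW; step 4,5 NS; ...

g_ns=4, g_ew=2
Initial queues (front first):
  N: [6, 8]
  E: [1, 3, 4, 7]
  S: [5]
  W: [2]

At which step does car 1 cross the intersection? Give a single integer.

Step 1 [NS]: N:car6-GO,E:wait,S:car5-GO,W:wait | queues: N=1 E=4 S=0 W=1
Step 2 [NS]: N:car8-GO,E:wait,S:empty,W:wait | queues: N=0 E=4 S=0 W=1
Step 3 [NS]: N:empty,E:wait,S:empty,W:wait | queues: N=0 E=4 S=0 W=1
Step 4 [NS]: N:empty,E:wait,S:empty,W:wait | queues: N=0 E=4 S=0 W=1
Step 5 [EW]: N:wait,E:car1-GO,S:wait,W:car2-GO | queues: N=0 E=3 S=0 W=0
Step 6 [EW]: N:wait,E:car3-GO,S:wait,W:empty | queues: N=0 E=2 S=0 W=0
Step 7 [NS]: N:empty,E:wait,S:empty,W:wait | queues: N=0 E=2 S=0 W=0
Step 8 [NS]: N:empty,E:wait,S:empty,W:wait | queues: N=0 E=2 S=0 W=0
Step 9 [NS]: N:empty,E:wait,S:empty,W:wait | queues: N=0 E=2 S=0 W=0
Step 10 [NS]: N:empty,E:wait,S:empty,W:wait | queues: N=0 E=2 S=0 W=0
Step 11 [EW]: N:wait,E:car4-GO,S:wait,W:empty | queues: N=0 E=1 S=0 W=0
Step 12 [EW]: N:wait,E:car7-GO,S:wait,W:empty | queues: N=0 E=0 S=0 W=0
Car 1 crosses at step 5

5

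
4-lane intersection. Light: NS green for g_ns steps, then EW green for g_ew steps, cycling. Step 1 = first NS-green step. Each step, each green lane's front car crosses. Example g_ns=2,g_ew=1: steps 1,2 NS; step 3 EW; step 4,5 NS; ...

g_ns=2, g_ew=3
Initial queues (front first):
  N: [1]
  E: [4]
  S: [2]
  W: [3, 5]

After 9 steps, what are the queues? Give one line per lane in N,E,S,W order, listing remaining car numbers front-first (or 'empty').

Step 1 [NS]: N:car1-GO,E:wait,S:car2-GO,W:wait | queues: N=0 E=1 S=0 W=2
Step 2 [NS]: N:empty,E:wait,S:empty,W:wait | queues: N=0 E=1 S=0 W=2
Step 3 [EW]: N:wait,E:car4-GO,S:wait,W:car3-GO | queues: N=0 E=0 S=0 W=1
Step 4 [EW]: N:wait,E:empty,S:wait,W:car5-GO | queues: N=0 E=0 S=0 W=0

N: empty
E: empty
S: empty
W: empty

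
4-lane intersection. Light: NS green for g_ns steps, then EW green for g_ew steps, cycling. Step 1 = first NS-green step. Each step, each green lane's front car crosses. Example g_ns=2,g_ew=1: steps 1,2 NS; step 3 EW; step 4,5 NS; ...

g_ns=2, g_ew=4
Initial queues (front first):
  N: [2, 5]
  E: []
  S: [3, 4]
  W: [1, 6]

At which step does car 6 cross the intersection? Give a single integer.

Step 1 [NS]: N:car2-GO,E:wait,S:car3-GO,W:wait | queues: N=1 E=0 S=1 W=2
Step 2 [NS]: N:car5-GO,E:wait,S:car4-GO,W:wait | queues: N=0 E=0 S=0 W=2
Step 3 [EW]: N:wait,E:empty,S:wait,W:car1-GO | queues: N=0 E=0 S=0 W=1
Step 4 [EW]: N:wait,E:empty,S:wait,W:car6-GO | queues: N=0 E=0 S=0 W=0
Car 6 crosses at step 4

4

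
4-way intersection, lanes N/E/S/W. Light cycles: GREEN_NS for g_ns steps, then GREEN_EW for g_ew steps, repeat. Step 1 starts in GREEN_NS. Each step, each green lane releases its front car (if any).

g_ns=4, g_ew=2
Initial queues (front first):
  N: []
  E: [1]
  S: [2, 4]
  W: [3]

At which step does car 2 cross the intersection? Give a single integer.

Step 1 [NS]: N:empty,E:wait,S:car2-GO,W:wait | queues: N=0 E=1 S=1 W=1
Step 2 [NS]: N:empty,E:wait,S:car4-GO,W:wait | queues: N=0 E=1 S=0 W=1
Step 3 [NS]: N:empty,E:wait,S:empty,W:wait | queues: N=0 E=1 S=0 W=1
Step 4 [NS]: N:empty,E:wait,S:empty,W:wait | queues: N=0 E=1 S=0 W=1
Step 5 [EW]: N:wait,E:car1-GO,S:wait,W:car3-GO | queues: N=0 E=0 S=0 W=0
Car 2 crosses at step 1

1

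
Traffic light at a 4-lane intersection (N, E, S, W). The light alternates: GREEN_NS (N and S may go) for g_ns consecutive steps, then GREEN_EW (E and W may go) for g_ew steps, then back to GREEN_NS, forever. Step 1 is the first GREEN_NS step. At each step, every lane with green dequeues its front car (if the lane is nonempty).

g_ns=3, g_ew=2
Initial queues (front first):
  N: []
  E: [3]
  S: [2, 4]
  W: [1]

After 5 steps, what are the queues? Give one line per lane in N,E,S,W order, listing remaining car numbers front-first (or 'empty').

Step 1 [NS]: N:empty,E:wait,S:car2-GO,W:wait | queues: N=0 E=1 S=1 W=1
Step 2 [NS]: N:empty,E:wait,S:car4-GO,W:wait | queues: N=0 E=1 S=0 W=1
Step 3 [NS]: N:empty,E:wait,S:empty,W:wait | queues: N=0 E=1 S=0 W=1
Step 4 [EW]: N:wait,E:car3-GO,S:wait,W:car1-GO | queues: N=0 E=0 S=0 W=0

N: empty
E: empty
S: empty
W: empty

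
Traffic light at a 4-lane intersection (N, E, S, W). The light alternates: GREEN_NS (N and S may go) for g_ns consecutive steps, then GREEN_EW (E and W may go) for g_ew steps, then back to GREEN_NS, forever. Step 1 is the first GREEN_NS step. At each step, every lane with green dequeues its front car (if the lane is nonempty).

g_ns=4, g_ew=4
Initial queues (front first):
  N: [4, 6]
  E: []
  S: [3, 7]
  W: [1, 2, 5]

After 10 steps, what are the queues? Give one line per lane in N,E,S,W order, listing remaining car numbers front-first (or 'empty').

Step 1 [NS]: N:car4-GO,E:wait,S:car3-GO,W:wait | queues: N=1 E=0 S=1 W=3
Step 2 [NS]: N:car6-GO,E:wait,S:car7-GO,W:wait | queues: N=0 E=0 S=0 W=3
Step 3 [NS]: N:empty,E:wait,S:empty,W:wait | queues: N=0 E=0 S=0 W=3
Step 4 [NS]: N:empty,E:wait,S:empty,W:wait | queues: N=0 E=0 S=0 W=3
Step 5 [EW]: N:wait,E:empty,S:wait,W:car1-GO | queues: N=0 E=0 S=0 W=2
Step 6 [EW]: N:wait,E:empty,S:wait,W:car2-GO | queues: N=0 E=0 S=0 W=1
Step 7 [EW]: N:wait,E:empty,S:wait,W:car5-GO | queues: N=0 E=0 S=0 W=0

N: empty
E: empty
S: empty
W: empty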